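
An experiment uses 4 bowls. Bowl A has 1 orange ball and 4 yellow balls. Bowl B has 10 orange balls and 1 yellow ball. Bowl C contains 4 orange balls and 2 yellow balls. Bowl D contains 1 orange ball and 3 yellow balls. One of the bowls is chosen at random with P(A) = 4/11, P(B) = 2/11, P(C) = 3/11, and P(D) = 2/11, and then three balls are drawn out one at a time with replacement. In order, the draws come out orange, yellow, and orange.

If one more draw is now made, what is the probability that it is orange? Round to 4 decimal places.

0.5903

Compute the likelihood of the observed sequence for each case: P(data | bowl A) = (1/5)(4/5)(1/5) = 0.032; P(data | bowl B) = (10/11)(1/11)(10/11) = 0.075131; P(data | bowl C) = (4/6)(2/6)(4/6) = 0.14815; P(data | bowl D) = (1/4)(3/4)(1/4) = 0.046875.
Multiplying each by its prior: 4/11 · 0.032 = 0.011636, 2/11 · 0.075131 = 0.01366, 3/11 · 0.14815 = 0.040404, 2/11 · 0.046875 = 0.0085227; these sum to 0.074223.
Normalising, the posterior is P(bowl A | data) = 0.15677, P(bowl B | data) = 0.18404, P(bowl C | data) = 0.54436, P(bowl D | data) = 0.11483.
The predictive probability is P(orange next | data) = (1/5)(0.15677) + (10/11)(0.18404) + (2/3)(0.54436) + (1/4)(0.11483) = 0.59028.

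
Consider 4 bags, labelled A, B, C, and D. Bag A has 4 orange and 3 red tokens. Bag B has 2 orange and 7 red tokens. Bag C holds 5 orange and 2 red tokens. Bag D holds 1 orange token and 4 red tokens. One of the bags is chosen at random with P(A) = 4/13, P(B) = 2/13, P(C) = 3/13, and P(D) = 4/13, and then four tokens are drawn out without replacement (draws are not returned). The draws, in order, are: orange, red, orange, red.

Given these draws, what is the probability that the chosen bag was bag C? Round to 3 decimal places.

For each hypothesis, P(data | H) works out to: P(data | bag A) = (4/7)(3/6)(3/5)(2/4) = 0.085714; P(data | bag B) = (2/9)(7/8)(1/7)(6/6) = 0.027778; P(data | bag C) = (5/7)(2/6)(4/5)(1/4) = 0.047619; P(data | bag D) = (1/5)(4/4)(0/3) = 0.
Multiplying each by its prior: 4/13 · 0.085714 = 0.026374, 2/13 · 0.027778 = 0.0042735, 3/13 · 0.047619 = 0.010989, 4/13 · 0 = 0; these sum to 0.041636.
So P(bag C | data) = (0.010989) / (0.041636) = 0.26393.

0.264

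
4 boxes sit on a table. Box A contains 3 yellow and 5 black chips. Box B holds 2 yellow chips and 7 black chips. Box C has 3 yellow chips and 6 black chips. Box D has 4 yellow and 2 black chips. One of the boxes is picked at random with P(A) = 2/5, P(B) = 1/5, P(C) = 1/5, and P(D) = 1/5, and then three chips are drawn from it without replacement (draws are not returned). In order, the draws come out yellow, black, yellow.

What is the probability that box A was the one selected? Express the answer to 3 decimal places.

Under each hypothesis, the probability of the observed sequence is: P(data | box A) = (3/8)(5/7)(2/6) = 5/56; P(data | box B) = (2/9)(7/8)(1/7) = 1/36; P(data | box C) = (3/9)(6/8)(2/7) = 1/14; P(data | box D) = (4/6)(2/5)(3/4) = 1/5.
The prior-weighted likelihoods are 2/5 · 5/56 = 1/28, 1/5 · 1/36 = 1/180, 1/5 · 1/14 = 1/70, 1/5 · 1/5 = 1/25; summing to 43/450.
So P(box A | data) = (1/28) / (43/450) = 225/602.

0.374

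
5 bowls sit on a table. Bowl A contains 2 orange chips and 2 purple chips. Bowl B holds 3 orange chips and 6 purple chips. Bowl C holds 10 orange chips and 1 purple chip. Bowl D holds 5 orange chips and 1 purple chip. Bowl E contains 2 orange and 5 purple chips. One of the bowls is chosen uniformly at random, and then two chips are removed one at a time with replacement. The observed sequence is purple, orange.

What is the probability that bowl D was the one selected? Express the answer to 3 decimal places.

Compute the likelihood of the observed sequence for each case: P(data | bowl A) = (2/4)(2/4) = 0.25; P(data | bowl B) = (6/9)(3/9) = 0.22222; P(data | bowl C) = (1/11)(10/11) = 0.082645; P(data | bowl D) = (1/6)(5/6) = 0.13889; P(data | bowl E) = (5/7)(2/7) = 0.20408.
The prior-weighted likelihoods are 1/5 · 0.25 = 0.05, 1/5 · 0.22222 = 0.044444, 1/5 · 0.082645 = 0.016529, 1/5 · 0.13889 = 0.027778, 1/5 · 0.20408 = 0.040816; with total 0.17957.
Hence P(bowl D | data) = (0.027778) / (0.17957) = 0.15469.

0.155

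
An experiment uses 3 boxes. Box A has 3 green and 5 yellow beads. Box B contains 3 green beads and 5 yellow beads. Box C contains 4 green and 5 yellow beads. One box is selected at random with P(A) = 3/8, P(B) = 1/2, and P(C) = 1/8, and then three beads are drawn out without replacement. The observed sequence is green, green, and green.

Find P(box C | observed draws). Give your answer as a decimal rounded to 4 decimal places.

Under each hypothesis, the probability of the observed sequence is: P(data | box A) = (3/8)(2/7)(1/6) = 0.017857; P(data | box B) = (3/8)(2/7)(1/6) = 0.017857; P(data | box C) = (4/9)(3/8)(2/7) = 0.047619.
Multiplying each by its prior: 3/8 · 0.017857 = 0.0066964, 1/2 · 0.017857 = 0.0089286, 1/8 · 0.047619 = 0.0059524; these sum to 0.021577.
Hence P(box C | data) = (0.0059524) / (0.021577) = 0.27586.

0.2759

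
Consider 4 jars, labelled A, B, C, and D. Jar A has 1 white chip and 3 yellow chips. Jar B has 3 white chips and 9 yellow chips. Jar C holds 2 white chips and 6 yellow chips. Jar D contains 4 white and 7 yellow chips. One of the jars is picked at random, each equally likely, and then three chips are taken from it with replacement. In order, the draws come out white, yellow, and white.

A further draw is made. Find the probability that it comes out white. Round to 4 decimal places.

For each hypothesis, P(data | H) works out to: P(data | jar A) = (1/4)(3/4)(1/4) = 0.046875; P(data | jar B) = (3/12)(9/12)(3/12) = 0.046875; P(data | jar C) = (2/8)(6/8)(2/8) = 0.046875; P(data | jar D) = (4/11)(7/11)(4/11) = 0.084147.
Weighting by the prior gives 1/4 · 0.046875 = 0.011719, 1/4 · 0.046875 = 0.011719, 1/4 · 0.046875 = 0.011719, 1/4 · 0.084147 = 0.021037; summing to 0.056193.
Normalising, the posterior is P(jar A | data) = 0.20854, P(jar B | data) = 0.20854, P(jar C | data) = 0.20854, P(jar D | data) = 0.37437.
The predictive probability is P(white next | data) = (1/4)(0.20854) + (1/4)(0.20854) + (1/4)(0.20854) + (4/11)(0.37437) = 0.29254.

0.2925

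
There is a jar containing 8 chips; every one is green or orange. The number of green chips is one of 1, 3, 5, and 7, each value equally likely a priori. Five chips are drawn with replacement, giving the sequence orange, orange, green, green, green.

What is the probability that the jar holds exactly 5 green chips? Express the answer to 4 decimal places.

The likelihood of the observed sequence under each hypothesis: P(data | r = 1) = (7/8)(7/8)(1/8)(1/8)(1/8) = 0.0014954; P(data | r = 3) = (5/8)(5/8)(3/8)(3/8)(3/8) = 0.020599; P(data | r = 5) = (3/8)(3/8)(5/8)(5/8)(5/8) = 0.034332; P(data | r = 7) = (1/8)(1/8)(7/8)(7/8)(7/8) = 0.010468.
Weighting by the prior gives 1/4 · 0.0014954 = 0.00037384, 1/4 · 0.020599 = 0.0051498, 1/4 · 0.034332 = 0.0085831, 1/4 · 0.010468 = 0.0026169; summing to 0.016724.
So P(r = 5 | data) = (0.0085831) / (0.016724) = 0.51323.

0.5132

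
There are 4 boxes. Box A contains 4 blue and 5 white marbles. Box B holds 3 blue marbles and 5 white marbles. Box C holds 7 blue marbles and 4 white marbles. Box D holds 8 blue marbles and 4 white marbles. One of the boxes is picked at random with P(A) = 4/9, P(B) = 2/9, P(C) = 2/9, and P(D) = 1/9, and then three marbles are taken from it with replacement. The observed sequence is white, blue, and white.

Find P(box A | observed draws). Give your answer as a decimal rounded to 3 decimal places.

0.506

Compute the likelihood of the observed sequence for each case: P(data | box A) = (5/9)(4/9)(5/9) = 0.13717; P(data | box B) = (5/8)(3/8)(5/8) = 0.14648; P(data | box C) = (4/11)(7/11)(4/11) = 0.084147; P(data | box D) = (4/12)(8/12)(4/12) = 0.074074.
Multiplying each by its prior: 4/9 · 0.13717 = 0.060966, 2/9 · 0.14648 = 0.032552, 2/9 · 0.084147 = 0.018699, 1/9 · 0.074074 = 0.0082305; with total 0.12045.
By Bayes' rule, P(box A | data) = (0.060966) / (0.12045) = 0.50616.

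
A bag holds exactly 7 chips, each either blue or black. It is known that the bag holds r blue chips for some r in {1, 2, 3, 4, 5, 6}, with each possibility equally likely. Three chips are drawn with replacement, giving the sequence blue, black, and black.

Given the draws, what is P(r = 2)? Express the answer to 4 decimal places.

The likelihood of the observed sequence under each hypothesis: P(data | r = 1) = (1/7)(6/7)(6/7) = 0.10496; P(data | r = 2) = (2/7)(5/7)(5/7) = 0.14577; P(data | r = 3) = (3/7)(4/7)(4/7) = 0.13994; P(data | r = 4) = (4/7)(3/7)(3/7) = 0.10496; P(data | r = 5) = (5/7)(2/7)(2/7) = 0.058309; P(data | r = 6) = (6/7)(1/7)(1/7) = 0.017493.
Multiplying each by its prior: 1/6 · 0.10496 = 0.017493, 1/6 · 0.14577 = 0.024295, 1/6 · 0.13994 = 0.023324, 1/6 · 0.10496 = 0.017493, 1/6 · 0.058309 = 0.0097182, 1/6 · 0.017493 = 0.0029155; these sum to 0.095238.
Hence P(r = 2 | data) = (0.024295) / (0.095238) = 0.2551.

0.2551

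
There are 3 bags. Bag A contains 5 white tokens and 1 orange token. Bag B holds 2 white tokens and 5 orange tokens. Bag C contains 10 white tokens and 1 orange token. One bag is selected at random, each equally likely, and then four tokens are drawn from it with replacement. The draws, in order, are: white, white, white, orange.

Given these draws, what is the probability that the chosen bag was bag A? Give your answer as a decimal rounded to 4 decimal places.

The likelihood of the observed sequence under each hypothesis: P(data | bag A) = (5/6)(5/6)(5/6)(1/6) = 0.096451; P(data | bag B) = (2/7)(2/7)(2/7)(5/7) = 0.01666; P(data | bag C) = (10/11)(10/11)(10/11)(1/11) = 0.068301.
Weighting by the prior gives 1/3 · 0.096451 = 0.03215, 1/3 · 0.01666 = 0.0055532, 1/3 · 0.068301 = 0.022767; with total 0.060471.
So P(bag A | data) = (0.03215) / (0.060471) = 0.53167.

0.5317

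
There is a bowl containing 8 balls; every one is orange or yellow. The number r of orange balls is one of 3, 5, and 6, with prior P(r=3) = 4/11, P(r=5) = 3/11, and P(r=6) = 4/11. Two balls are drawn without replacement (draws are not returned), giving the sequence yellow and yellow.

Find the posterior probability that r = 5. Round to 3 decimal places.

Compute the likelihood of the observed sequence for each case: P(data | r = 3) = (5/8)(4/7) = 5/14; P(data | r = 5) = (3/8)(2/7) = 3/28; P(data | r = 6) = (2/8)(1/7) = 1/28.
The prior-weighted likelihoods are 4/11 · 5/14 = 10/77, 3/11 · 3/28 = 9/308, 4/11 · 1/28 = 1/77; with total 53/308.
By Bayes' rule, P(r = 5 | data) = (9/308) / (53/308) = 9/53.

0.170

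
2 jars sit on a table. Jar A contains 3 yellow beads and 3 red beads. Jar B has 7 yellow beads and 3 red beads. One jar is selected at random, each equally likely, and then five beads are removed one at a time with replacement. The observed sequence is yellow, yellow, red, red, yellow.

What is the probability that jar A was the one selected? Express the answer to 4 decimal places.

0.5031

Compute the likelihood of the observed sequence for each case: P(data | jar A) = (3/6)(3/6)(3/6)(3/6)(3/6) = 0.03125; P(data | jar B) = (7/10)(7/10)(3/10)(3/10)(7/10) = 0.03087.
Weighting by the prior gives 1/2 · 0.03125 = 0.015625, 1/2 · 0.03087 = 0.015435; summing to 0.03106.
By Bayes' rule, P(jar A | data) = (0.015625) / (0.03106) = 0.50306.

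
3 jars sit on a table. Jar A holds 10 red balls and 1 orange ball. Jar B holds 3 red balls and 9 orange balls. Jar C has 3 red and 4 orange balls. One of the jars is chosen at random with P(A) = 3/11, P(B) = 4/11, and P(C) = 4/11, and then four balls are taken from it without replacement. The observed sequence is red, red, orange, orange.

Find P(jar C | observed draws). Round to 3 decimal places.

For each hypothesis, P(data | H) works out to: P(data | jar A) = (10/11)(9/10)(1/9)(0/8) = 0; P(data | jar B) = (3/12)(2/11)(9/10)(8/9) = 0.036364; P(data | jar C) = (3/7)(2/6)(4/5)(3/4) = 0.085714.
Weighting by the prior gives 3/11 · 0 = 0, 4/11 · 0.036364 = 0.013223, 4/11 · 0.085714 = 0.031169; with total 0.044392.
Hence P(jar C | data) = (0.031169) / (0.044392) = 0.70213.

0.702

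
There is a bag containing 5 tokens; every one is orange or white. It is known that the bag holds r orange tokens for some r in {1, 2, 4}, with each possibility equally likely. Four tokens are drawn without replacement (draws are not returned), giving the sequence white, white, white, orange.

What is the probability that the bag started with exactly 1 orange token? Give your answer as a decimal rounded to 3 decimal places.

The likelihood of the observed sequence under each hypothesis: P(data | r = 1) = (4/5)(3/4)(2/3)(1/2) = 1/5; P(data | r = 2) = (3/5)(2/4)(1/3)(2/2) = 1/10; P(data | r = 4) = (1/5)(0/4) = 0.
Multiplying each by its prior: 1/3 · 1/5 = 1/15, 1/3 · 1/10 = 1/30, 1/3 · 0 = 0; with total 1/10.
By Bayes' rule, P(r = 1 | data) = (1/15) / (1/10) = 2/3.

0.667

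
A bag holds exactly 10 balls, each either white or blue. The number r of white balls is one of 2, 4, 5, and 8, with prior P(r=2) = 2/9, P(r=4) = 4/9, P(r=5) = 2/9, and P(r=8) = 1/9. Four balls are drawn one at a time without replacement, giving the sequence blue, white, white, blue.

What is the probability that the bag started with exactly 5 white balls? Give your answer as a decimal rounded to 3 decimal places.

0.311

For each hypothesis, P(data | H) works out to: P(data | r = 2) = (8/10)(2/9)(1/8)(7/7) = 1/45; P(data | r = 4) = (6/10)(4/9)(3/8)(5/7) = 1/14; P(data | r = 5) = (5/10)(5/9)(4/8)(4/7) = 5/63; P(data | r = 8) = (2/10)(8/9)(7/8)(1/7) = 1/45.
The prior-weighted likelihoods are 2/9 · 1/45 = 2/405, 4/9 · 1/14 = 2/63, 2/9 · 5/63 = 10/567, 1/9 · 1/45 = 1/405; with total 23/405.
By Bayes' rule, P(r = 5 | data) = (10/567) / (23/405) = 50/161.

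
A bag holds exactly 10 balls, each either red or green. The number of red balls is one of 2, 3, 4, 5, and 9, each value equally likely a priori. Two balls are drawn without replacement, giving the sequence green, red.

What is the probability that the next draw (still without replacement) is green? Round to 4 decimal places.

Under each hypothesis, the probability of the observed sequence is: P(data | r = 2) = (8/10)(2/9) = 8/45; P(data | r = 3) = (7/10)(3/9) = 7/30; P(data | r = 4) = (6/10)(4/9) = 4/15; P(data | r = 5) = (5/10)(5/9) = 5/18; P(data | r = 9) = (1/10)(9/9) = 1/10.
Weighting by the prior gives 1/5 · 8/45 = 8/225, 1/5 · 7/30 = 7/150, 1/5 · 4/15 = 4/75, 1/5 · 5/18 = 1/18, 1/5 · 1/10 = 1/50; summing to 19/90.
Normalising, the posterior is P(r = 2 | data) = 16/95, P(r = 3 | data) = 21/95, P(r = 4 | data) = 24/95, P(r = 5 | data) = 5/19, P(r = 9 | data) = 9/95.
The predictive probability is P(green next | data) = (7/8)(16/95) + (3/4)(21/95) + (5/8)(24/95) + (1/2)(5/19) + (0)(9/95) = 229/380.

0.6026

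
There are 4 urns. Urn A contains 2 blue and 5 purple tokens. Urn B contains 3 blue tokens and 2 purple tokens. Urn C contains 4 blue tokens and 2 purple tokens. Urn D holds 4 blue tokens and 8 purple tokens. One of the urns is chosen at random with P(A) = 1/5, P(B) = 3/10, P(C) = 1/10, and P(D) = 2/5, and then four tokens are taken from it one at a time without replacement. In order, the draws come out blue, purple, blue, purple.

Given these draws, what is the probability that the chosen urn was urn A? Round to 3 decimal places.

Compute the likelihood of the observed sequence for each case: P(data | urn A) = (2/7)(5/6)(1/5)(4/4) = 0.047619; P(data | urn B) = (3/5)(2/4)(2/3)(1/2) = 0.1; P(data | urn C) = (4/6)(2/5)(3/4)(1/3) = 0.066667; P(data | urn D) = (4/12)(8/11)(3/10)(7/9) = 0.056566.
The prior-weighted likelihoods are 1/5 · 0.047619 = 0.0095238, 3/10 · 0.1 = 0.03, 1/10 · 0.066667 = 0.0066667, 2/5 · 0.056566 = 0.022626; these sum to 0.068817.
Hence P(urn A | data) = (0.0095238) / (0.068817) = 0.13839.

0.138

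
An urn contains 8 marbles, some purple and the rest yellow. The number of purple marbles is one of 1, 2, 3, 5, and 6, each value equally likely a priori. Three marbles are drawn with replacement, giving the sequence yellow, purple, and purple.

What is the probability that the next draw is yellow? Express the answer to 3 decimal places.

0.441

For each hypothesis, P(data | H) works out to: P(data | r = 1) = (7/8)(1/8)(1/8) = 0.013672; P(data | r = 2) = (6/8)(2/8)(2/8) = 0.046875; P(data | r = 3) = (5/8)(3/8)(3/8) = 0.087891; P(data | r = 5) = (3/8)(5/8)(5/8) = 0.14648; P(data | r = 6) = (2/8)(6/8)(6/8) = 0.14062.
Weighting by the prior gives 1/5 · 0.013672 = 0.0027344, 1/5 · 0.046875 = 0.009375, 1/5 · 0.087891 = 0.017578, 1/5 · 0.14648 = 0.029297, 1/5 · 0.14062 = 0.028125; summing to 0.087109.
Normalising, the posterior is P(r = 1 | data) = 0.03139, P(r = 2 | data) = 0.10762, P(r = 3 | data) = 0.20179, P(r = 5 | data) = 0.33632, P(r = 6 | data) = 0.32287.
So P(yellow next | data) = Σ P(yellow next | H) P(H | data) = (7/8)(0.03139) + (3/4)(0.10762) + (5/8)(0.20179) + (3/8)(0.33632) + (1/4)(0.32287) = 0.44114.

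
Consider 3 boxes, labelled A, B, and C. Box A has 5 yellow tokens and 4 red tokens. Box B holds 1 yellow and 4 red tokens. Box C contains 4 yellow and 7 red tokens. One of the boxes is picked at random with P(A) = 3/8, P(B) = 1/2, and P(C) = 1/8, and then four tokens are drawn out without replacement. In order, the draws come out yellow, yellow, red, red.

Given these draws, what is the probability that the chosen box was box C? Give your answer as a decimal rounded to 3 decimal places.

For each hypothesis, P(data | H) works out to: P(data | box A) = (5/9)(4/8)(4/7)(3/6) = 0.079365; P(data | box B) = (1/5)(0/4) = 0; P(data | box C) = (4/11)(3/10)(7/9)(6/8) = 0.063636.
The prior-weighted likelihoods are 3/8 · 0.079365 = 0.029762, 1/2 · 0 = 0, 1/8 · 0.063636 = 0.0079545; with total 0.037716.
By Bayes' rule, P(box C | data) = (0.0079545) / (0.037716) = 0.2109.

0.211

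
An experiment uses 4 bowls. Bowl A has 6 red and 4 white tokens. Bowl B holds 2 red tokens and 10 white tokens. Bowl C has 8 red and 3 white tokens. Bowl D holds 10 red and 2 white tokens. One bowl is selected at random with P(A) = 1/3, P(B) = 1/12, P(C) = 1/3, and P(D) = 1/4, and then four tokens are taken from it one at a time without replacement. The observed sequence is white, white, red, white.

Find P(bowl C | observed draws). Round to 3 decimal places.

Compute the likelihood of the observed sequence for each case: P(data | bowl A) = (4/10)(3/9)(6/8)(2/7) = 1/35; P(data | bowl B) = (10/12)(9/11)(2/10)(8/9) = 4/33; P(data | bowl C) = (3/11)(2/10)(8/9)(1/8) = 1/165; P(data | bowl D) = (2/12)(1/11)(10/10)(0/9) = 0.
Multiplying each by its prior: 1/3 · 1/35 = 1/105, 1/12 · 4/33 = 1/99, 1/3 · 1/165 = 1/495, 1/4 · 0 = 0; summing to 5/231.
By Bayes' rule, P(bowl C | data) = (1/495) / (5/231) = 7/75.

0.093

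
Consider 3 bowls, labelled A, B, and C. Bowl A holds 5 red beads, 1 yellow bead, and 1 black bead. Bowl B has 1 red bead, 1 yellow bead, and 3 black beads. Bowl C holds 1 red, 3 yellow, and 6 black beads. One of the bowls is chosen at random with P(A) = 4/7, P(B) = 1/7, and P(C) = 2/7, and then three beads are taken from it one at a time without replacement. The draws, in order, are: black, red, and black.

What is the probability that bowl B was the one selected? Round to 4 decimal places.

Under each hypothesis, the probability of the observed sequence is: P(data | bowl A) = (1/7)(5/6)(0/5) = 0; P(data | bowl B) = (3/5)(1/4)(2/3) = 1/10; P(data | bowl C) = (6/10)(1/9)(5/8) = 1/24.
Weighting by the prior gives 4/7 · 0 = 0, 1/7 · 1/10 = 1/70, 2/7 · 1/24 = 1/84; with total 11/420.
Hence P(bowl B | data) = (1/70) / (11/420) = 6/11.

0.5455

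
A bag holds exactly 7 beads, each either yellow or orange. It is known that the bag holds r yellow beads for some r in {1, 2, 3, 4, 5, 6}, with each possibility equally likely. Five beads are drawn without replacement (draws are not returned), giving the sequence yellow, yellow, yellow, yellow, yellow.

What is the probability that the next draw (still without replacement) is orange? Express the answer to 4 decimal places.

0.5714

Compute the likelihood of the observed sequence for each case: P(data | r = 1) = (1/7)(0/6) = 0; P(data | r = 2) = (2/7)(1/6)(0/5) = 0; P(data | r = 3) = (3/7)(2/6)(1/5)(0/4) = 0; P(data | r = 4) = (4/7)(3/6)(2/5)(1/4)(0/3) = 0; P(data | r = 5) = (5/7)(4/6)(3/5)(2/4)(1/3) = 1/21; P(data | r = 6) = (6/7)(5/6)(4/5)(3/4)(2/3) = 2/7.
Weighting by the prior gives 1/6 · 0 = 0, 1/6 · 0 = 0, 1/6 · 0 = 0, 1/6 · 0 = 0, 1/6 · 1/21 = 1/126, 1/6 · 2/7 = 1/21; with total 1/18.
Dividing through by the total gives posterior P(r = 1 | data) = 0, P(r = 2 | data) = 0, P(r = 3 | data) = 0, P(r = 4 | data) = 0, P(r = 5 | data) = 1/7, P(r = 6 | data) = 6/7.
The predictive probability is P(orange next | data) = (1)(1/7) + (1/2)(6/7) = 4/7.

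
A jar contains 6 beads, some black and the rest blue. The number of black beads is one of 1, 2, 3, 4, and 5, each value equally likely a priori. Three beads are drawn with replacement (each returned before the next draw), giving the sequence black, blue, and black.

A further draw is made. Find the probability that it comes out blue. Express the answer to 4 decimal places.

0.4111

For each hypothesis, P(data | H) works out to: P(data | r = 1) = (1/6)(5/6)(1/6) = 5/216; P(data | r = 2) = (2/6)(4/6)(2/6) = 2/27; P(data | r = 3) = (3/6)(3/6)(3/6) = 1/8; P(data | r = 4) = (4/6)(2/6)(4/6) = 4/27; P(data | r = 5) = (5/6)(1/6)(5/6) = 25/216.
The prior-weighted likelihoods are 1/5 · 5/216 = 1/216, 1/5 · 2/27 = 2/135, 1/5 · 1/8 = 1/40, 1/5 · 4/27 = 4/135, 1/5 · 25/216 = 5/216; with total 7/72.
The posterior is then P(r = 1 | data) = 1/21, P(r = 2 | data) = 16/105, P(r = 3 | data) = 9/35, P(r = 4 | data) = 32/105, P(r = 5 | data) = 5/21.
So P(blue next | data) = Σ P(blue next | H) P(H | data) = (5/6)(1/21) + (2/3)(16/105) + (1/2)(9/35) + (1/3)(32/105) + (1/6)(5/21) = 37/90.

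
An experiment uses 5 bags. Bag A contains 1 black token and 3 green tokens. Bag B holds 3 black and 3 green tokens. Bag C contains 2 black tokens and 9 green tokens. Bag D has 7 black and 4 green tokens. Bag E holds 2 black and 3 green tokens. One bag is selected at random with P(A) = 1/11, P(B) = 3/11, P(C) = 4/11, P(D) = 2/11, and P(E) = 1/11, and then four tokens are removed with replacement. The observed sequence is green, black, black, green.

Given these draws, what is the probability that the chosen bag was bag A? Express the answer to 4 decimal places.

0.0739

Under each hypothesis, the probability of the observed sequence is: P(data | bag A) = (3/4)(1/4)(1/4)(3/4) = 0.035156; P(data | bag B) = (3/6)(3/6)(3/6)(3/6) = 0.0625; P(data | bag C) = (9/11)(2/11)(2/11)(9/11) = 0.02213; P(data | bag D) = (4/11)(7/11)(7/11)(4/11) = 0.053548; P(data | bag E) = (3/5)(2/5)(2/5)(3/5) = 0.0576.
The prior-weighted likelihoods are 1/11 · 0.035156 = 0.003196, 3/11 · 0.0625 = 0.017045, 4/11 · 0.02213 = 0.0080471, 2/11 · 0.053548 = 0.009736, 1/11 · 0.0576 = 0.0052364; with total 0.043261.
Therefore the posterior P(bag A | data) = (0.003196) / (0.043261) = 0.073878.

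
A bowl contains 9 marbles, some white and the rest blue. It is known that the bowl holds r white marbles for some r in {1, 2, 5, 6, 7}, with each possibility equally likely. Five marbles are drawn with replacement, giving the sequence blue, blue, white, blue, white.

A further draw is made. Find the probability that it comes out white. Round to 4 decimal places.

0.4545

Compute the likelihood of the observed sequence for each case: P(data | r = 1) = (8/9)(8/9)(1/9)(8/9)(1/9) = 0.0086708; P(data | r = 2) = (7/9)(7/9)(2/9)(7/9)(2/9) = 0.023235; P(data | r = 5) = (4/9)(4/9)(5/9)(4/9)(5/9) = 0.027096; P(data | r = 6) = (3/9)(3/9)(6/9)(3/9)(6/9) = 0.016461; P(data | r = 7) = (2/9)(2/9)(7/9)(2/9)(7/9) = 0.0066386.
Weighting by the prior gives 1/5 · 0.0086708 = 0.0017342, 1/5 · 0.023235 = 0.004647, 1/5 · 0.027096 = 0.0054192, 1/5 · 0.016461 = 0.0032922, 1/5 · 0.0066386 = 0.0013277; with total 0.01642.
Dividing through by the total gives posterior P(r = 1 | data) = 0.10561, P(r = 2 | data) = 0.283, P(r = 5 | data) = 0.33003, P(r = 6 | data) = 0.2005, P(r = 7 | data) = 0.080858.
The predictive probability is P(white next | data) = (1/9)(0.10561) + (2/9)(0.283) + (5/9)(0.33003) + (2/3)(0.2005) + (7/9)(0.080858) = 0.45453.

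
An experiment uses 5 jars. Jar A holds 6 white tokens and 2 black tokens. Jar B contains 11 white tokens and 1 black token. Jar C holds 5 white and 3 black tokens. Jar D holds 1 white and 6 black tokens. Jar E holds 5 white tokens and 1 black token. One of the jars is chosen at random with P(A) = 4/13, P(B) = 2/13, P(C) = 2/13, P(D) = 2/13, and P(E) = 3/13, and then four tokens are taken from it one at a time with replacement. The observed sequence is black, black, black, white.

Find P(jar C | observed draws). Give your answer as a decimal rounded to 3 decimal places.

0.216

The likelihood of the observed sequence under each hypothesis: P(data | jar A) = (2/8)(2/8)(2/8)(6/8) = 0.011719; P(data | jar B) = (1/12)(1/12)(1/12)(11/12) = 0.00053048; P(data | jar C) = (3/8)(3/8)(3/8)(5/8) = 0.032959; P(data | jar D) = (6/7)(6/7)(6/7)(1/7) = 0.089963; P(data | jar E) = (1/6)(1/6)(1/6)(5/6) = 0.003858.
Weighting by the prior gives 4/13 · 0.011719 = 0.0036058, 2/13 · 0.00053048 = 8.1612e-05, 2/13 · 0.032959 = 0.0050706, 2/13 · 0.089963 = 0.01384, 3/13 · 0.003858 = 0.00089031; with total 0.023489.
By Bayes' rule, P(jar C | data) = (0.0050706) / (0.023489) = 0.21587.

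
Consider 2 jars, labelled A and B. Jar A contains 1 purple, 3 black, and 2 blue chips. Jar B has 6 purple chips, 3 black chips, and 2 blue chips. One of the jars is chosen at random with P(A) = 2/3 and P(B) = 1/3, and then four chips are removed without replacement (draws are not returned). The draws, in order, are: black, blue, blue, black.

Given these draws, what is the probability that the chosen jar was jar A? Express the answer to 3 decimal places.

0.978

Under each hypothesis, the probability of the observed sequence is: P(data | jar A) = (3/6)(2/5)(1/4)(2/3) = 0.033333; P(data | jar B) = (3/11)(2/10)(1/9)(2/8) = 0.0015152.
The prior-weighted likelihoods are 2/3 · 0.033333 = 0.022222, 1/3 · 0.0015152 = 0.00050505; summing to 0.022727.
Therefore the posterior P(jar A | data) = (0.022222) / (0.022727) = 0.97778.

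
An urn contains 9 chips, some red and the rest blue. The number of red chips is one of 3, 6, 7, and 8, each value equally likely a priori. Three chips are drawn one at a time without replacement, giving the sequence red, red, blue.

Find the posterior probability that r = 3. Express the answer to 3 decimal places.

0.135

For each hypothesis, P(data | H) works out to: P(data | r = 3) = (3/9)(2/8)(6/7) = 1/14; P(data | r = 6) = (6/9)(5/8)(3/7) = 5/28; P(data | r = 7) = (7/9)(6/8)(2/7) = 1/6; P(data | r = 8) = (8/9)(7/8)(1/7) = 1/9.
Weighting by the prior gives 1/4 · 1/14 = 1/56, 1/4 · 5/28 = 5/112, 1/4 · 1/6 = 1/24, 1/4 · 1/9 = 1/36; with total 19/144.
So P(r = 3 | data) = (1/56) / (19/144) = 18/133.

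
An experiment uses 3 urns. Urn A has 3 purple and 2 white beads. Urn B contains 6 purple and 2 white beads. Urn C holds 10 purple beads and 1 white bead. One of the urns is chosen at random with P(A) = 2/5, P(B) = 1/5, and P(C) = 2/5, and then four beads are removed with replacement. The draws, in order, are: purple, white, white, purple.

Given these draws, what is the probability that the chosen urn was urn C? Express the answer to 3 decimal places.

0.083

The likelihood of the observed sequence under each hypothesis: P(data | urn A) = (3/5)(2/5)(2/5)(3/5) = 0.0576; P(data | urn B) = (6/8)(2/8)(2/8)(6/8) = 0.035156; P(data | urn C) = (10/11)(1/11)(1/11)(10/11) = 0.0068301.
Weighting by the prior gives 2/5 · 0.0576 = 0.02304, 1/5 · 0.035156 = 0.0070313, 2/5 · 0.0068301 = 0.0027321; with total 0.032803.
Hence P(urn C | data) = (0.0027321) / (0.032803) = 0.083286.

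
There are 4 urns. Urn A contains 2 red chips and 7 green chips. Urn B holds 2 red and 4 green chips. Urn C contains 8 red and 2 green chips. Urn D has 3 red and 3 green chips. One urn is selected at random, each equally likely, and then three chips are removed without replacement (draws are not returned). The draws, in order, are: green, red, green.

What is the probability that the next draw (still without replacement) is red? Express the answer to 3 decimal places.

Compute the likelihood of the observed sequence for each case: P(data | urn A) = (7/9)(2/8)(6/7) = 1/6; P(data | urn B) = (4/6)(2/5)(3/4) = 1/5; P(data | urn C) = (2/10)(8/9)(1/8) = 1/45; P(data | urn D) = (3/6)(3/5)(2/4) = 3/20.
The prior-weighted likelihoods are 1/4 · 1/6 = 1/24, 1/4 · 1/5 = 1/20, 1/4 · 1/45 = 1/180, 1/4 · 3/20 = 3/80; summing to 97/720.
Normalising, the posterior is P(urn A | data) = 30/97, P(urn B | data) = 36/97, P(urn C | data) = 4/97, P(urn D | data) = 27/97.
So P(red next | data) = Σ P(red next | H) P(H | data) = (1/6)(30/97) + (1/3)(36/97) + (1)(4/97) + (2/3)(27/97) = 39/97.

0.402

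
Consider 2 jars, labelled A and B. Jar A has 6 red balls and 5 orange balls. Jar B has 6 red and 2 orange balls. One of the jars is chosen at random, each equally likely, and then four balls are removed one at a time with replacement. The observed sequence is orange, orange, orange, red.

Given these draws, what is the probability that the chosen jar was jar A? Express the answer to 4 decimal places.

0.8138

Compute the likelihood of the observed sequence for each case: P(data | jar A) = (5/11)(5/11)(5/11)(6/11) = 0.051226; P(data | jar B) = (2/8)(2/8)(2/8)(6/8) = 0.011719.
Weighting by the prior gives 1/2 · 0.051226 = 0.025613, 1/2 · 0.011719 = 0.0058594; with total 0.031472.
Therefore the posterior P(jar A | data) = (0.025613) / (0.031472) = 0.81382.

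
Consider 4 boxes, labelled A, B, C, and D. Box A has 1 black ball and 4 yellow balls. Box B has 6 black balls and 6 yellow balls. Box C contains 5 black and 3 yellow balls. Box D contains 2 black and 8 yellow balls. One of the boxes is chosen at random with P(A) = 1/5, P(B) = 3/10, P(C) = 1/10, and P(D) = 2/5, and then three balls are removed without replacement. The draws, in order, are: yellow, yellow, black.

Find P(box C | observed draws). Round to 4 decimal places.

0.0587

For each hypothesis, P(data | H) works out to: P(data | box A) = (4/5)(3/4)(1/3) = 0.2; P(data | box B) = (6/12)(5/11)(6/10) = 0.13636; P(data | box C) = (3/8)(2/7)(5/6) = 0.089286; P(data | box D) = (8/10)(7/9)(2/8) = 0.15556.
Weighting by the prior gives 1/5 · 0.2 = 0.04, 3/10 · 0.13636 = 0.040909, 1/10 · 0.089286 = 0.0089286, 2/5 · 0.15556 = 0.062222; these sum to 0.15206.
By Bayes' rule, P(box C | data) = (0.0089286) / (0.15206) = 0.058717.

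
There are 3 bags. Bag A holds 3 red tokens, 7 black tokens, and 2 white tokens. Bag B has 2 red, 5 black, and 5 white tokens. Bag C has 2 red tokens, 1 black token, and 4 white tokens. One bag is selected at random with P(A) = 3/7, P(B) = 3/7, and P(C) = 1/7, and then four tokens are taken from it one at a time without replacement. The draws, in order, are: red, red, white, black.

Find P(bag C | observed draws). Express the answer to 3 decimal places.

For each hypothesis, P(data | H) works out to: P(data | bag A) = (3/12)(2/11)(2/10)(7/9) = 0.0070707; P(data | bag B) = (2/12)(1/11)(5/10)(5/9) = 0.0042088; P(data | bag C) = (2/7)(1/6)(4/5)(1/4) = 0.0095238.
Weighting by the prior gives 3/7 · 0.0070707 = 0.0030303, 3/7 · 0.0042088 = 0.0018038, 1/7 · 0.0095238 = 0.0013605; these sum to 0.0061946.
Therefore the posterior P(bag C | data) = (0.0013605) / (0.0061946) = 0.21963.

0.220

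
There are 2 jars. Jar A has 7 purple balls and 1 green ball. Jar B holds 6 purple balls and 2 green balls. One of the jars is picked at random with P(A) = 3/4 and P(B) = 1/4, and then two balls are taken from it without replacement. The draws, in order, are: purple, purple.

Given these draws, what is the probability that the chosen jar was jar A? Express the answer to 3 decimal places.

Compute the likelihood of the observed sequence for each case: P(data | jar A) = (7/8)(6/7) = 3/4; P(data | jar B) = (6/8)(5/7) = 15/28.
Multiplying each by its prior: 3/4 · 3/4 = 9/16, 1/4 · 15/28 = 15/112; with total 39/56.
Therefore the posterior P(jar A | data) = (9/16) / (39/56) = 21/26.

0.808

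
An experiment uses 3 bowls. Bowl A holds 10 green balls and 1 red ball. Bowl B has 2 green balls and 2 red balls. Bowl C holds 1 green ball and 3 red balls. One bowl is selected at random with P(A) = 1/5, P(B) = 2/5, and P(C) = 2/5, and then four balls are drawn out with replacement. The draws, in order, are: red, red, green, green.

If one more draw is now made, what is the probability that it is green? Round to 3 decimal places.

The likelihood of the observed sequence under each hypothesis: P(data | bowl A) = (1/11)(1/11)(10/11)(10/11) = 0.0068301; P(data | bowl B) = (2/4)(2/4)(2/4)(2/4) = 0.0625; P(data | bowl C) = (3/4)(3/4)(1/4)(1/4) = 0.035156.
Multiplying each by its prior: 1/5 · 0.0068301 = 0.001366, 2/5 · 0.0625 = 0.025, 2/5 · 0.035156 = 0.014063; these sum to 0.040429.
Normalising, the posterior is P(bowl A | data) = 0.033789, P(bowl B | data) = 0.61838, P(bowl C | data) = 0.34784.
So P(green next | data) = Σ P(green next | H) P(H | data) = (10/11)(0.033789) + (1/2)(0.61838) + (1/4)(0.34784) = 0.42686.

0.427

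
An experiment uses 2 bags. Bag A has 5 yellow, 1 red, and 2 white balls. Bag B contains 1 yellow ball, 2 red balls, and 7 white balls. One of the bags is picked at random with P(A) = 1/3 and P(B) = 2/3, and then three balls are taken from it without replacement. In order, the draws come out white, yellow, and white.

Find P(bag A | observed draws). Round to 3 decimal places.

Under each hypothesis, the probability of the observed sequence is: P(data | bag A) = (2/8)(5/7)(1/6) = 5/168; P(data | bag B) = (7/10)(1/9)(6/8) = 7/120.
The prior-weighted likelihoods are 1/3 · 5/168 = 5/504, 2/3 · 7/120 = 7/180; with total 41/840.
So P(bag A | data) = (5/504) / (41/840) = 25/123.

0.203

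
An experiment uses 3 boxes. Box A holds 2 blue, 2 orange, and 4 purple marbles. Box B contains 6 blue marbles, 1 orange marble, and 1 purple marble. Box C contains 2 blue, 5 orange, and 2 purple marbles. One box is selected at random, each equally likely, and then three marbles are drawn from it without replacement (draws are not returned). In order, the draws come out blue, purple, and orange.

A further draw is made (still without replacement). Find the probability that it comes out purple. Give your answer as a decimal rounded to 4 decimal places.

0.3346

Compute the likelihood of the observed sequence for each case: P(data | box A) = (2/8)(4/7)(2/6) = 0.047619; P(data | box B) = (6/8)(1/7)(1/6) = 0.017857; P(data | box C) = (2/9)(2/8)(5/7) = 0.039683.
Weighting by the prior gives 1/3 · 0.047619 = 0.015873, 1/3 · 0.017857 = 0.0059524, 1/3 · 0.039683 = 0.013228; summing to 0.035053.
The posterior is then P(box A | data) = 0.45283, P(box B | data) = 0.16981, P(box C | data) = 0.37736.
So P(purple next | data) = Σ P(purple next | H) P(H | data) = (3/5)(0.45283) + (0)(0.16981) + (1/6)(0.37736) = 0.33459.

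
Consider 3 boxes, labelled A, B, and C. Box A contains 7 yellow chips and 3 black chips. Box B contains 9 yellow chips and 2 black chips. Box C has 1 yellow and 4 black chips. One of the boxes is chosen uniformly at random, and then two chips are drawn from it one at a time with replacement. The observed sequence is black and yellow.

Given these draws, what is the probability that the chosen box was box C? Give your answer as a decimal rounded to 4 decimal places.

0.3084

Under each hypothesis, the probability of the observed sequence is: P(data | box A) = (3/10)(7/10) = 0.21; P(data | box B) = (2/11)(9/11) = 0.14876; P(data | box C) = (4/5)(1/5) = 0.16.
Multiplying each by its prior: 1/3 · 0.21 = 0.07, 1/3 · 0.14876 = 0.049587, 1/3 · 0.16 = 0.053333; these sum to 0.17292.
Therefore the posterior P(box C | data) = (0.053333) / (0.17292) = 0.30843.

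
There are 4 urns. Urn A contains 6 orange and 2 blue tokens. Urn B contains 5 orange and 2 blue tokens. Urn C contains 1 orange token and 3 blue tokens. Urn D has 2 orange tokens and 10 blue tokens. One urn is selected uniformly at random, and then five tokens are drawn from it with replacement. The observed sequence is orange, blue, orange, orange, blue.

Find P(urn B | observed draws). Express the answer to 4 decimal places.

0.4367

The likelihood of the observed sequence under each hypothesis: P(data | urn A) = (6/8)(2/8)(6/8)(6/8)(2/8) = 0.026367; P(data | urn B) = (5/7)(2/7)(5/7)(5/7)(2/7) = 0.02975; P(data | urn C) = (1/4)(3/4)(1/4)(1/4)(3/4) = 0.0087891; P(data | urn D) = (2/12)(10/12)(2/12)(2/12)(10/12) = 0.003215.
The prior-weighted likelihoods are 1/4 · 0.026367 = 0.0065918, 1/4 · 0.02975 = 0.0074374, 1/4 · 0.0087891 = 0.0021973, 1/4 · 0.003215 = 0.00080376; these sum to 0.01703.
Therefore the posterior P(urn B | data) = (0.0074374) / (0.01703) = 0.43672.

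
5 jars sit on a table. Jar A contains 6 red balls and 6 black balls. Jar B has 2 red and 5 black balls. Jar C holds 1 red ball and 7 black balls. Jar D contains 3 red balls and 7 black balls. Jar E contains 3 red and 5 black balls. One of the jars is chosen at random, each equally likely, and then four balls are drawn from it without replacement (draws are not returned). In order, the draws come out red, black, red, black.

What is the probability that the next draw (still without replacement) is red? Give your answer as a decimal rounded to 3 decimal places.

0.262

Compute the likelihood of the observed sequence for each case: P(data | jar A) = (6/12)(6/11)(5/10)(5/9) = 0.075758; P(data | jar B) = (2/7)(5/6)(1/5)(4/4) = 0.047619; P(data | jar C) = (1/8)(7/7)(0/6) = 0; P(data | jar D) = (3/10)(7/9)(2/8)(6/7) = 0.05; P(data | jar E) = (3/8)(5/7)(2/6)(4/5) = 0.071429.
The prior-weighted likelihoods are 1/5 · 0.075758 = 0.015152, 1/5 · 0.047619 = 0.0095238, 1/5 · 0 = 0, 1/5 · 0.05 = 0.01, 1/5 · 0.071429 = 0.014286; these sum to 0.048961.
Dividing through by the total gives posterior P(jar A | data) = 0.30946, P(jar B | data) = 0.19452, P(jar C | data) = 0, P(jar D | data) = 0.20424, P(jar E | data) = 0.29178.
Averaging over the posterior, P(red next | data) = (1/2)(0.30946) + (0)(0.19452) + (1/6)(0.20424) + (1/4)(0.29178) = 0.26172.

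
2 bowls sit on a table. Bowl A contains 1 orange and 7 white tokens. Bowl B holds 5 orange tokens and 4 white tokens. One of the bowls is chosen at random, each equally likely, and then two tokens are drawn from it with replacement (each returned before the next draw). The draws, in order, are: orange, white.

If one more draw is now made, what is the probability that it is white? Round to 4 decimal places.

Compute the likelihood of the observed sequence for each case: P(data | bowl A) = (1/8)(7/8) = 0.10938; P(data | bowl B) = (5/9)(4/9) = 0.24691.
Weighting by the prior gives 1/2 · 0.10938 = 0.054688, 1/2 · 0.24691 = 0.12346; these sum to 0.17814.
The posterior is then P(bowl A | data) = 0.30698, P(bowl B | data) = 0.69302.
The predictive probability is P(white next | data) = (7/8)(0.30698) + (4/9)(0.69302) = 0.57662.

0.5766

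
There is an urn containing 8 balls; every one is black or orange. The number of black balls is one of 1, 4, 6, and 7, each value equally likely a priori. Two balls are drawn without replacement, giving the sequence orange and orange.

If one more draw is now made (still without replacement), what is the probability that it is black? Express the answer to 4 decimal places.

Under each hypothesis, the probability of the observed sequence is: P(data | r = 1) = (7/8)(6/7) = 3/4; P(data | r = 4) = (4/8)(3/7) = 3/14; P(data | r = 6) = (2/8)(1/7) = 1/28; P(data | r = 7) = (1/8)(0/7) = 0.
Multiplying each by its prior: 1/4 · 3/4 = 3/16, 1/4 · 3/14 = 3/56, 1/4 · 1/28 = 1/112, 1/4 · 0 = 0; with total 1/4.
Dividing through by the total gives posterior P(r = 1 | data) = 3/4, P(r = 4 | data) = 3/14, P(r = 6 | data) = 1/28, P(r = 7 | data) = 0.
So P(black next | data) = Σ P(black next | H) P(H | data) = (1/6)(3/4) + (2/3)(3/14) + (1)(1/28) = 17/56.

0.3036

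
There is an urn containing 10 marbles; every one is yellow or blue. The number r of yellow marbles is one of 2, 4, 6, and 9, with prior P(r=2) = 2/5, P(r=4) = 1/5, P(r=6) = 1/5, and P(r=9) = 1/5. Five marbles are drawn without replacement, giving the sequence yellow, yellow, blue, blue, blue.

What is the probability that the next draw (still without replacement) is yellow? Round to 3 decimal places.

0.329

The likelihood of the observed sequence under each hypothesis: P(data | r = 2) = (2/10)(1/9)(8/8)(7/7)(6/6) = 0.022222; P(data | r = 4) = (4/10)(3/9)(6/8)(5/7)(4/6) = 0.047619; P(data | r = 6) = (6/10)(5/9)(4/8)(3/7)(2/6) = 0.02381; P(data | r = 9) = (9/10)(8/9)(1/8)(0/7) = 0.
Weighting by the prior gives 2/5 · 0.022222 = 0.0088889, 1/5 · 0.047619 = 0.0095238, 1/5 · 0.02381 = 0.0047619, 1/5 · 0 = 0; these sum to 0.023175.
Dividing through by the total gives posterior P(r = 2 | data) = 0.38356, P(r = 4 | data) = 0.41096, P(r = 6 | data) = 0.20548, P(r = 9 | data) = 0.
So P(yellow next | data) = Σ P(yellow next | H) P(H | data) = (0)(0.38356) + (2/5)(0.41096) + (4/5)(0.20548) = 0.32877.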